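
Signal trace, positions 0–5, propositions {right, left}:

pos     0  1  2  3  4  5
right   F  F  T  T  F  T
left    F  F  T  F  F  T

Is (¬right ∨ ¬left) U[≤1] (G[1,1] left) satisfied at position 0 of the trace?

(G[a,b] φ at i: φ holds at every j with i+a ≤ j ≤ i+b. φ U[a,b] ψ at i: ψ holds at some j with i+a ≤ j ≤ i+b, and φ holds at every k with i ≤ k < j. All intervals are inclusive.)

Need some j in [0,1] with G[1,1] left, and (¬right ∨ ¬left) at every k in [0,j-1].
  j=0: G[1,1] left — fails at 1.
  j=1: G[1,1] left holds; (¬right ∨ ¬left) holds at every k in [0,0] → satisfied.

True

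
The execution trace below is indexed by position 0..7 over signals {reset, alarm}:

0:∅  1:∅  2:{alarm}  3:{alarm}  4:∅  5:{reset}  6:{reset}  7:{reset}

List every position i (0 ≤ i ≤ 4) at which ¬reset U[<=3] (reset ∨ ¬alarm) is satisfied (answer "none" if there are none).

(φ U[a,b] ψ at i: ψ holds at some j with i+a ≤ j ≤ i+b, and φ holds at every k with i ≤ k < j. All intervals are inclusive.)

Evaluate at each i in [0,4]:
  i=0: ✓ (rhs at j=0)
  i=1: ✓ (rhs at j=1)
  i=2: ✓ (rhs at j=4; lhs holds on [2,3])
  i=3: ✓ (rhs at j=4; lhs holds on [3,3])
  i=4: ✓ (rhs at j=4)

0, 1, 2, 3, 4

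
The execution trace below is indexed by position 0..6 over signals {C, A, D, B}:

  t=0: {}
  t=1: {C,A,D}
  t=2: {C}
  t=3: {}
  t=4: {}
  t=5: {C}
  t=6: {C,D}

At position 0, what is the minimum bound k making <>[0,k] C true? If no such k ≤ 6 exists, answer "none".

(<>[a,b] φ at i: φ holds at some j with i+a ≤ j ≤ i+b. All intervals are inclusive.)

1

Scan j = 0,1,… for C:
  j=0: fails
  j=1: holds
First hit at j=1, so smallest k = 1-0 = 1.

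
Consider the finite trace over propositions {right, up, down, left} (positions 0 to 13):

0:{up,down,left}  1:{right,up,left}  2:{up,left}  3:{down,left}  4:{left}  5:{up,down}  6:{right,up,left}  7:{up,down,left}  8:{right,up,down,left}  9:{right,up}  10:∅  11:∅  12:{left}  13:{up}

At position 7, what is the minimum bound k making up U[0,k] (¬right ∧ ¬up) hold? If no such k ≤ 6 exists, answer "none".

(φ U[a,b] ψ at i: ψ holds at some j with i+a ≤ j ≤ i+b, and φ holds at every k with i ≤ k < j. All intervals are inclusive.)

Need earliest j ≥ 7 with (¬right ∧ ¬up), and up at every k in [7,j-1].
  j=7: rhs fails.
  j=8: rhs fails.
  j=9: rhs fails.
  j=10: rhs holds; lhs holds on [7,9]. k = 3.

3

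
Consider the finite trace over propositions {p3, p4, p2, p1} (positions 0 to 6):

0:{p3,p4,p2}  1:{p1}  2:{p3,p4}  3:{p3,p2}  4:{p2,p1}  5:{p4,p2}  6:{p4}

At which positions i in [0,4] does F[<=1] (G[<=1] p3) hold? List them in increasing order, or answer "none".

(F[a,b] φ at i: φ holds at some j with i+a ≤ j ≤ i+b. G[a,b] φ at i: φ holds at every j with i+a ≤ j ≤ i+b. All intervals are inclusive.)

Evaluate at each i in [0,4]:
  i=0: ✗ (none in [0,1])
  i=1: ✓ (witness j=2)
  i=2: ✓ (witness j=2)
  i=3: ✗ (none in [3,4])
  i=4: ✗ (none in [4,5])

1, 2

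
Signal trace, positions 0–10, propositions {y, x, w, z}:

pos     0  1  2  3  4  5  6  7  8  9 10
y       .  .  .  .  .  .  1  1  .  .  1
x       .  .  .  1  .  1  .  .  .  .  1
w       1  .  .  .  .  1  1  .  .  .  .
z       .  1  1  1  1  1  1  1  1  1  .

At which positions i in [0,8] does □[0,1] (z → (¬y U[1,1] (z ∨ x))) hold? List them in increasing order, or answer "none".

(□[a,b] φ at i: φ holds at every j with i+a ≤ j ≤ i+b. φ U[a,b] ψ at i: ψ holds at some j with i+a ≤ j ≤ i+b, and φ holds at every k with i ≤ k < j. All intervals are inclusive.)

Evaluate at each i in [0,8]:
  i=0: ✓ (all of [0,1])
  i=1: ✓ (all of [1,2])
  i=2: ✓ (all of [2,3])
  i=3: ✓ (all of [3,4])
  i=4: ✓ (all of [4,5])
  i=5: ✗ (fails at j=6)
  i=6: ✗ (fails at j=6)
  i=7: ✗ (fails at j=7)
  i=8: ✓ (all of [8,9])

0, 1, 2, 3, 4, 8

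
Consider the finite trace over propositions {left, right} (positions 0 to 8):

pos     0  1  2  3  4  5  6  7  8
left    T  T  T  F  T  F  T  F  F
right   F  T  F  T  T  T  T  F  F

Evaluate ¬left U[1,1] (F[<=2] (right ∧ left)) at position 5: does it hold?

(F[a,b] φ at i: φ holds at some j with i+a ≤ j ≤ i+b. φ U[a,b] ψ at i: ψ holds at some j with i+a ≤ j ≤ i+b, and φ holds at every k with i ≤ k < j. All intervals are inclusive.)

True

Need some j in [6,6] with F[<=2] (right ∧ left), and ¬left at every k in [5,j-1].
  j=6: F[<=2] (right ∧ left) holds; ¬left holds at every k in [5,5] → satisfied.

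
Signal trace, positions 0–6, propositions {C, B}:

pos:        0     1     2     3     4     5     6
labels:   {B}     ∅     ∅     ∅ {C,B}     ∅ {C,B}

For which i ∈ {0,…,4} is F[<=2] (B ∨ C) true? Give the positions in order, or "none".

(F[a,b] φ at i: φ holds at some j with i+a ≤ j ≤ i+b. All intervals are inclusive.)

0, 2, 3, 4

Evaluate at each i in [0,4]:
  i=0: ✓ (witness j=0)
  i=1: ✗ (none in [1,3])
  i=2: ✓ (witness j=4)
  i=3: ✓ (witness j=4)
  i=4: ✓ (witness j=4)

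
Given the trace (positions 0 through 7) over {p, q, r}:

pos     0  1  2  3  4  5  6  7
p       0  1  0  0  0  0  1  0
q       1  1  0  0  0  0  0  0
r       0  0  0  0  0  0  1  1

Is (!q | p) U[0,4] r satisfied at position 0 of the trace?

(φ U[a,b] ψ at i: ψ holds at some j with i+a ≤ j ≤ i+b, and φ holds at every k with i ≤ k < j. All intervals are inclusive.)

Does not hold

Need some j in [0,4] with r, and (!q | p) at every k in [0,j-1].
  j=0: r false.
  j=1: r false.
  j=2: r false.
  j=3: r false.
  j=4: r false.
No j in the window works → until fails.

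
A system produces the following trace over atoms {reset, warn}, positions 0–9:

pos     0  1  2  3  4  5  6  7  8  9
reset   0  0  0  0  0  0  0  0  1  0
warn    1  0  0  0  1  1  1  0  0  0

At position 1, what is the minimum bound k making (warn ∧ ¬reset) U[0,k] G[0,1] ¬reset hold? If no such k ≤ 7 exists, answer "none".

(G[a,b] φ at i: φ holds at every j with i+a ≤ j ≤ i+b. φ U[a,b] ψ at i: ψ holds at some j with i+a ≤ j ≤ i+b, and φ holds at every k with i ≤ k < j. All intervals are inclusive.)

Need earliest j ≥ 1 with G[0,1] ¬reset, and (warn ∧ ¬reset) at every k in [1,j-1].
  j=1: rhs holds (empty prefix). k = 0.

0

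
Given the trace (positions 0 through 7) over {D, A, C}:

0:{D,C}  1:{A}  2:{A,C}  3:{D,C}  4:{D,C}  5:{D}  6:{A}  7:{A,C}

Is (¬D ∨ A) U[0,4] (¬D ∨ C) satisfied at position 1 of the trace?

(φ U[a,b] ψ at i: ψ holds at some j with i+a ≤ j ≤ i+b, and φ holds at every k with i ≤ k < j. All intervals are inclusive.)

Need some j in [1,5] with (¬D ∨ C), and (¬D ∨ A) at every k in [1,j-1].
  j=1: (¬D ∨ C) holds; no prefix to check → satisfied.

True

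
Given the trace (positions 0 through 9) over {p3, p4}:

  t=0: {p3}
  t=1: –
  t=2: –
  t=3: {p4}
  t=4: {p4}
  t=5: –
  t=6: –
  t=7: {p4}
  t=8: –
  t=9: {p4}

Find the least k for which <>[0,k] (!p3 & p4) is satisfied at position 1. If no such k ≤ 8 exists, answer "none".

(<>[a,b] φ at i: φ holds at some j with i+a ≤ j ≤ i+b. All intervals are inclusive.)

2

Scan j = 1,2,… for (!p3 & p4):
  j=1: fails
  j=2: fails
  j=3: holds
First hit at j=3, so smallest k = 3-1 = 2.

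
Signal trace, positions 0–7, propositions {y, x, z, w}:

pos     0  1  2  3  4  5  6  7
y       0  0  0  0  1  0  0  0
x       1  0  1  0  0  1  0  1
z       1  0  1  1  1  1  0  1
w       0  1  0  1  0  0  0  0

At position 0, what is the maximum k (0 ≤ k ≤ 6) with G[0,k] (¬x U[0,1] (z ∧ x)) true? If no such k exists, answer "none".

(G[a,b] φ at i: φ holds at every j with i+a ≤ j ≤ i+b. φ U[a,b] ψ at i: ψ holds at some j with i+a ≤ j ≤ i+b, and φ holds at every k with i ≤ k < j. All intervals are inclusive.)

(¬x U[0,1] (z ∧ x)) must hold from j=0 onward; find where it first fails.
  j=0: holds
  j=1: holds
  j=2: holds
  j=3: fails
Holds on [0,2], so largest k = 2.

2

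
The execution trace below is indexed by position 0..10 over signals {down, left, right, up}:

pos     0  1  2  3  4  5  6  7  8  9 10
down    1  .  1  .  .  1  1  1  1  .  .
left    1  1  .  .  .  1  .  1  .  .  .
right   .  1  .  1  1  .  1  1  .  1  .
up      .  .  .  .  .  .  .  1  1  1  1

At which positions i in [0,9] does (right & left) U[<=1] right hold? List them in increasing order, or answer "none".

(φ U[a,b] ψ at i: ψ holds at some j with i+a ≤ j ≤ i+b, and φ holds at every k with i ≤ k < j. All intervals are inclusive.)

Evaluate at each i in [0,9]:
  i=0: ✗ (lhs fails at k=0 before rhs at j=1)
  i=1: ✓ (rhs at j=1)
  i=2: ✗ (lhs fails at k=2 before rhs at j=3)
  i=3: ✓ (rhs at j=3)
  i=4: ✓ (rhs at j=4)
  i=5: ✗ (lhs fails at k=5 before rhs at j=6)
  i=6: ✓ (rhs at j=6)
  i=7: ✓ (rhs at j=7)
  i=8: ✗ (lhs fails at k=8 before rhs at j=9)
  i=9: ✓ (rhs at j=9)

1, 3, 4, 6, 7, 9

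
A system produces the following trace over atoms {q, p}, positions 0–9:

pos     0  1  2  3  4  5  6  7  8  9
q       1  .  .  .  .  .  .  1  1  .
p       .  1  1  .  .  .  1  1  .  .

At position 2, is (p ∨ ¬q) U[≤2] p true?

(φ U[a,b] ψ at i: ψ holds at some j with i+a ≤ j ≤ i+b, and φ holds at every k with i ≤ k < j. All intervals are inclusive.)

Need some j in [2,4] with p, and (p ∨ ¬q) at every k in [2,j-1].
  j=2: p holds; no prefix to check → satisfied.

Yes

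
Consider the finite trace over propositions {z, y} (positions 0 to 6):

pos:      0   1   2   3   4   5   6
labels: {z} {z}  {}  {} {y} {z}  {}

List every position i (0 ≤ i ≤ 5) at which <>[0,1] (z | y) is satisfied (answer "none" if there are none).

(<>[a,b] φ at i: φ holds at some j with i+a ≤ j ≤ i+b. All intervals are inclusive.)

0, 1, 3, 4, 5

Evaluate at each i in [0,5]:
  i=0: ✓ (witness j=0)
  i=1: ✓ (witness j=1)
  i=2: ✗ (none in [2,3])
  i=3: ✓ (witness j=4)
  i=4: ✓ (witness j=4)
  i=5: ✓ (witness j=5)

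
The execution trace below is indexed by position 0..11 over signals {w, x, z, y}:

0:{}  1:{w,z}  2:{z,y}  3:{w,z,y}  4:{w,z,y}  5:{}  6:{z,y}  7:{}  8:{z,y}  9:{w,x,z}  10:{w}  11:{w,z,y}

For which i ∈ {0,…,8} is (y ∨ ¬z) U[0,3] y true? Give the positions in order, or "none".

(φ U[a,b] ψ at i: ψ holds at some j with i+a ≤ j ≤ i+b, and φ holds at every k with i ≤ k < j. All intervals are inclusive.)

2, 3, 4, 5, 6, 7, 8

Evaluate at each i in [0,8]:
  i=0: ✗ (lhs fails at k=1 before rhs at j=2)
  i=1: ✗ (lhs fails at k=1 before rhs at j=2)
  i=2: ✓ (rhs at j=2)
  i=3: ✓ (rhs at j=3)
  i=4: ✓ (rhs at j=4)
  i=5: ✓ (rhs at j=6; lhs holds on [5,5])
  i=6: ✓ (rhs at j=6)
  i=7: ✓ (rhs at j=8; lhs holds on [7,7])
  i=8: ✓ (rhs at j=8)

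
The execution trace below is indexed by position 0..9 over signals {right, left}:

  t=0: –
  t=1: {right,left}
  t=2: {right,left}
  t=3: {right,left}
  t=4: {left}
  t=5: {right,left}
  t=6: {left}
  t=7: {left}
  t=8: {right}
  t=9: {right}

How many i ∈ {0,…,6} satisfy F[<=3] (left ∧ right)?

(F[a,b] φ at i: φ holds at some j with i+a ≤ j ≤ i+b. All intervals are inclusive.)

6

Evaluate at each i in [0,6]:
  i=0: ✓ (witness j=1)
  i=1: ✓ (witness j=1)
  i=2: ✓ (witness j=2)
  i=3: ✓ (witness j=3)
  i=4: ✓ (witness j=5)
  i=5: ✓ (witness j=5)
  i=6: ✗ (none in [6,9])
Positions where it holds: {0, 1, 2, 3, 4, 5} → 6.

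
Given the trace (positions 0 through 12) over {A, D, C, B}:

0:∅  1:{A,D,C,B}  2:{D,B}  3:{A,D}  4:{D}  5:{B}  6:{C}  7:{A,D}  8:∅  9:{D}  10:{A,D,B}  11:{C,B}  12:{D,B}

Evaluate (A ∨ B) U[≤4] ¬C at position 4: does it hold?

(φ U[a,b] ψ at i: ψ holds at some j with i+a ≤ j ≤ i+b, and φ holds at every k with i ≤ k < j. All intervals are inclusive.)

Holds

Need some j in [4,8] with ¬C, and (A ∨ B) at every k in [4,j-1].
  j=4: ¬C holds; no prefix to check → satisfied.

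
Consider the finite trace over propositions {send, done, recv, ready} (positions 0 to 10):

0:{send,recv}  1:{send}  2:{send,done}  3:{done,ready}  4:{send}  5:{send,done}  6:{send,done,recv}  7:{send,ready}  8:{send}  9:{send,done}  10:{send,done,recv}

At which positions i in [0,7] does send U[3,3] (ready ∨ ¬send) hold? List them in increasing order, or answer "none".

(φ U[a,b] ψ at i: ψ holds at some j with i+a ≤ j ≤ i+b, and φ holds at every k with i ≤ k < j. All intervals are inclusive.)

Evaluate at each i in [0,7]:
  i=0: ✓ (rhs at j=3; lhs holds on [0,2])
  i=1: ✗ (no rhs in [4,4])
  i=2: ✗ (no rhs in [5,5])
  i=3: ✗ (no rhs in [6,6])
  i=4: ✓ (rhs at j=7; lhs holds on [4,6])
  i=5: ✗ (no rhs in [8,8])
  i=6: ✗ (no rhs in [9,9])
  i=7: ✗ (no rhs in [10,10])

0, 4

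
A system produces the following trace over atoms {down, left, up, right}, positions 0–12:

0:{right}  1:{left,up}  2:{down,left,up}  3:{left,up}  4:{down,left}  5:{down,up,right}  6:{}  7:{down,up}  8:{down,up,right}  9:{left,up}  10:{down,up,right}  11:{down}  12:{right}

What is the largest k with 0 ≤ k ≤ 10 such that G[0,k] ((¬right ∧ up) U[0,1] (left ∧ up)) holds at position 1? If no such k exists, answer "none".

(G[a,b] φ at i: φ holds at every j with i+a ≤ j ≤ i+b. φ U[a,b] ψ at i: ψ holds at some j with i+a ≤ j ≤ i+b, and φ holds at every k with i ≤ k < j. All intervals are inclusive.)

((¬right ∧ up) U[0,1] (left ∧ up)) must hold from j=1 onward; find where it first fails.
  j=1: holds
  j=2: holds
  j=3: holds
  j=4: fails
Holds on [1,3], so largest k = 2.

2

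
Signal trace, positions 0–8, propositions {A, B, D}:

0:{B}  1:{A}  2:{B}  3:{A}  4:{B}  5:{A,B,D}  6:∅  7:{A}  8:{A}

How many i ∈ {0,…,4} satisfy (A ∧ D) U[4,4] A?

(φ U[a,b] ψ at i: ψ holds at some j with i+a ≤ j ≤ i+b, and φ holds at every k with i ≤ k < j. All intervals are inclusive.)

Evaluate at each i in [0,4]:
  i=0: ✗ (no rhs in [4,4])
  i=1: ✗ (lhs fails at k=1 before rhs at j=5)
  i=2: ✗ (no rhs in [6,6])
  i=3: ✗ (lhs fails at k=3 before rhs at j=7)
  i=4: ✗ (lhs fails at k=4 before rhs at j=8)
Positions where it holds: {} → 0.

0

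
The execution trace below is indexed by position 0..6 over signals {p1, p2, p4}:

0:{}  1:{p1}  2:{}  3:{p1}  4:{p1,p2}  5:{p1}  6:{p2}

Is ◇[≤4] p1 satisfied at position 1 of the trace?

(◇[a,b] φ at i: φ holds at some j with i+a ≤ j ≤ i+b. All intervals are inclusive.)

Yes

Check p1 at each j in [1,5]:
  j=1: true
  j=2: false
  j=3: true
  j=4: true
  j=5: true
Found at j=1 → formula holds.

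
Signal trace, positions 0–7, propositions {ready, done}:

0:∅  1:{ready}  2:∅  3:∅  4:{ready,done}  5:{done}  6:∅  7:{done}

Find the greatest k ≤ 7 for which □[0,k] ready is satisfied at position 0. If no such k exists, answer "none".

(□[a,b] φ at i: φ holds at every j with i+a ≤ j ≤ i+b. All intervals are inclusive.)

ready must hold from j=0 onward; find where it first fails.
  j=0: fails → no k works.

none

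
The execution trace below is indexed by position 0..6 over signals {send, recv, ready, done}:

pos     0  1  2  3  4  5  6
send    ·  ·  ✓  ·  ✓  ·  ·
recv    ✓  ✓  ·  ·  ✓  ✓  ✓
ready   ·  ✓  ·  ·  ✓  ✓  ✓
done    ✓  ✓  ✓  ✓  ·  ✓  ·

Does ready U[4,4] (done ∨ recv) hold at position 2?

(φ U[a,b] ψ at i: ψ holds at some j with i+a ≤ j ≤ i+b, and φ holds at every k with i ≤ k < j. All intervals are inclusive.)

Does not hold

Need some j in [6,6] with (done ∨ recv), and ready at every k in [2,j-1].
  j=6: (done ∨ recv) holds, but ready fails at k=2 → not this j.
No j in the window works → until fails.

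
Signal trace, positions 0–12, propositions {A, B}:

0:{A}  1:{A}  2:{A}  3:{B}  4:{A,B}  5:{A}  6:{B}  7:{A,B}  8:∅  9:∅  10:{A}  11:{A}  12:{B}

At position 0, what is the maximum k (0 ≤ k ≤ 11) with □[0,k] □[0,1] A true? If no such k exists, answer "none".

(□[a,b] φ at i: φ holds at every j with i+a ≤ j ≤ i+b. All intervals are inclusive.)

□[0,1] A must hold from j=0 onward; find where it first fails.
  j=0: holds
  j=1: holds
  j=2: fails
Holds on [0,1], so largest k = 1.

1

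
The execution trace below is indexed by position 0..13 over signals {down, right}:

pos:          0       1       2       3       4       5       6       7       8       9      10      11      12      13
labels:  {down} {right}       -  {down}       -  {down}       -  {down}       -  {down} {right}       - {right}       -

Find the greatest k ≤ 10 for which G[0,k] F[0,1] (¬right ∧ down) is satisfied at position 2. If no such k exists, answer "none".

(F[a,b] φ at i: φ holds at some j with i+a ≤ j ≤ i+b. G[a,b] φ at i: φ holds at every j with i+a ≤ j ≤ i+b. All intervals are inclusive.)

F[0,1] (¬right ∧ down) must hold from j=2 onward; find where it first fails.
  j=2: holds
  j=3: holds
  j=4: holds
  j=5: holds
  j=6: holds
  j=7: holds
  j=8: holds
  j=9: holds
  j=10: fails
Holds on [2,9], so largest k = 7.

7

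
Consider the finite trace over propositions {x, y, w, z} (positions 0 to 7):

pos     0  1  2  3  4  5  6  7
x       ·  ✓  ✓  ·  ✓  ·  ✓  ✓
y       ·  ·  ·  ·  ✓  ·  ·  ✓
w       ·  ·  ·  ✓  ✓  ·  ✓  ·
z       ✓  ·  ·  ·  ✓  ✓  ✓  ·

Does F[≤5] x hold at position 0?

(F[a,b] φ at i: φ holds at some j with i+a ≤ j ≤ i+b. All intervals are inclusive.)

Holds

Check x at each j in [0,5]:
  j=0: false
  j=1: true
  j=2: true
  j=3: false
  j=4: true
  j=5: false
Found at j=1 → formula holds.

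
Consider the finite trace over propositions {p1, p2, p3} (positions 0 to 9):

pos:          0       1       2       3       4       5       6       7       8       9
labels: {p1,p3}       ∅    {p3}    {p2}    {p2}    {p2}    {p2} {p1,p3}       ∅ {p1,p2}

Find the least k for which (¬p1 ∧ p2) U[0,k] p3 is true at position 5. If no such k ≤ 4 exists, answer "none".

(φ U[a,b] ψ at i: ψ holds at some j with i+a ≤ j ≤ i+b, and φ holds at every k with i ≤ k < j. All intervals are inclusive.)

Need earliest j ≥ 5 with p3, and (¬p1 ∧ p2) at every k in [5,j-1].
  j=5: rhs fails.
  j=6: rhs fails.
  j=7: rhs holds; lhs holds on [5,6]. k = 2.

2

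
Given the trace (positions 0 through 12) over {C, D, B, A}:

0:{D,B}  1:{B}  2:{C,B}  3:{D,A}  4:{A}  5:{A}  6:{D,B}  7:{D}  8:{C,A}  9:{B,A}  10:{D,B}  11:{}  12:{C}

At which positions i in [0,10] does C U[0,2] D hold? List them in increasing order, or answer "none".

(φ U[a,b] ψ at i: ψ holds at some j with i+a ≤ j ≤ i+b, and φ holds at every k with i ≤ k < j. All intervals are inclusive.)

0, 2, 3, 6, 7, 10

Evaluate at each i in [0,10]:
  i=0: ✓ (rhs at j=0)
  i=1: ✗ (lhs fails at k=1 before rhs at j=3)
  i=2: ✓ (rhs at j=3; lhs holds on [2,2])
  i=3: ✓ (rhs at j=3)
  i=4: ✗ (lhs fails at k=4 before rhs at j=6)
  i=5: ✗ (lhs fails at k=5 before rhs at j=6)
  i=6: ✓ (rhs at j=6)
  i=7: ✓ (rhs at j=7)
  i=8: ✗ (lhs fails at k=9 before rhs at j=10)
  i=9: ✗ (lhs fails at k=9 before rhs at j=10)
  i=10: ✓ (rhs at j=10)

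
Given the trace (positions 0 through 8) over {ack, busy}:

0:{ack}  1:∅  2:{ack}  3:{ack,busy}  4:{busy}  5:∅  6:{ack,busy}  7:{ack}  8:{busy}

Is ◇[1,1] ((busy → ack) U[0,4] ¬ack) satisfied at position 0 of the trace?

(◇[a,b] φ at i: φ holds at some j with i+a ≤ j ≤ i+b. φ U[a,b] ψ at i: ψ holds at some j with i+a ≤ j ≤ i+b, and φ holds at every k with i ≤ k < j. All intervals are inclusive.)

Holds

Check ((busy → ack) U[0,4] ¬ack) at each j in [1,1]:
  j=1: holds
Found at j=1 → formula holds.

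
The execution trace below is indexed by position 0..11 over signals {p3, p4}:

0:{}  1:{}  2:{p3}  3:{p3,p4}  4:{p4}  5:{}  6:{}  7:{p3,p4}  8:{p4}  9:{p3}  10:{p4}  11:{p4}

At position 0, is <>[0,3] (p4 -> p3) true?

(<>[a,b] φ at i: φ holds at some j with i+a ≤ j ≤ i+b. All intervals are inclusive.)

Check (p4 -> p3) at each j in [0,3]:
  j=0: true
  j=1: true
  j=2: true
  j=3: true
Found at j=0 → formula holds.

True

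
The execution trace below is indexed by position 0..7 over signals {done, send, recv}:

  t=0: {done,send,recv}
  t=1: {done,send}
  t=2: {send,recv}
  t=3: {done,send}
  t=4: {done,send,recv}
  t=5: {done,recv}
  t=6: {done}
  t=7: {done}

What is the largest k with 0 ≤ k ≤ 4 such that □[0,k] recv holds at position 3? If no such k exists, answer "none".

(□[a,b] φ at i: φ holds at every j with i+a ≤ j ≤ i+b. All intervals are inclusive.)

none

recv must hold from j=3 onward; find where it first fails.
  j=3: fails → no k works.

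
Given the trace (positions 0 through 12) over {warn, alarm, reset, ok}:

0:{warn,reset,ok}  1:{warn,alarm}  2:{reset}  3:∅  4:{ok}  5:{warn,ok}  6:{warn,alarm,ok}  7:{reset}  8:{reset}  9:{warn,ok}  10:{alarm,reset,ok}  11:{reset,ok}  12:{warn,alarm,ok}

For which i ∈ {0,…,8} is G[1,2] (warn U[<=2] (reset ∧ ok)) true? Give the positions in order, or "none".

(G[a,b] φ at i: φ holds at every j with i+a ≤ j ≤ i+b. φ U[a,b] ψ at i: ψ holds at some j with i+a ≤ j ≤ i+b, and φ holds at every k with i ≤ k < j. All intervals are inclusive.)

Evaluate at each i in [0,8]:
  i=0: ✗ (fails at j=1)
  i=1: ✗ (fails at j=2)
  i=2: ✗ (fails at j=3)
  i=3: ✗ (fails at j=4)
  i=4: ✗ (fails at j=5)
  i=5: ✗ (fails at j=6)
  i=6: ✗ (fails at j=7)
  i=7: ✗ (fails at j=8)
  i=8: ✓ (all of [9,10])

8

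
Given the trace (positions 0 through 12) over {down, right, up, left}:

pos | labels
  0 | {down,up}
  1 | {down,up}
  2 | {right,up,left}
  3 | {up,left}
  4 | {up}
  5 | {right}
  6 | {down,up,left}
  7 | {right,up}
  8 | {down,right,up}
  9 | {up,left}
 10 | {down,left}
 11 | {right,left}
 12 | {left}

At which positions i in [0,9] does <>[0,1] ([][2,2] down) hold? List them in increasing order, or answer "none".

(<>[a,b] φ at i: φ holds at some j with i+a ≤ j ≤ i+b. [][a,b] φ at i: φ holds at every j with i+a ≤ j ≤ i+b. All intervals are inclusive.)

3, 4, 5, 6, 7, 8

Evaluate at each i in [0,9]:
  i=0: ✗ (none in [0,1])
  i=1: ✗ (none in [1,2])
  i=2: ✗ (none in [2,3])
  i=3: ✓ (witness j=4)
  i=4: ✓ (witness j=4)
  i=5: ✓ (witness j=6)
  i=6: ✓ (witness j=6)
  i=7: ✓ (witness j=8)
  i=8: ✓ (witness j=8)
  i=9: ✗ (none in [9,10])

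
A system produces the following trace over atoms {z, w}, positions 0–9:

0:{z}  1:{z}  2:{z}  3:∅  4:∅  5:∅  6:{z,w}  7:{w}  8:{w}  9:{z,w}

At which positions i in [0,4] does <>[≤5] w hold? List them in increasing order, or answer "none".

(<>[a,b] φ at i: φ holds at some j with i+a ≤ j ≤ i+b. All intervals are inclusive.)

1, 2, 3, 4

Evaluate at each i in [0,4]:
  i=0: ✗ (none in [0,5])
  i=1: ✓ (witness j=6)
  i=2: ✓ (witness j=6)
  i=3: ✓ (witness j=6)
  i=4: ✓ (witness j=6)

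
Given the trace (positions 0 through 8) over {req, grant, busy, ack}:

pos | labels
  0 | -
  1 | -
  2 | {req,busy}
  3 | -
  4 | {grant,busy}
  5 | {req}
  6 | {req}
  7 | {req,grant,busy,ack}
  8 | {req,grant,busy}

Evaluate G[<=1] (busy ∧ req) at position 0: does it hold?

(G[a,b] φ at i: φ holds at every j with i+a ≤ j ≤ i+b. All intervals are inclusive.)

Does not hold

Check (busy ∧ req) at every j in [0,1]:
  j=0: false
  j=1: false
Fails at j=0 → formula fails.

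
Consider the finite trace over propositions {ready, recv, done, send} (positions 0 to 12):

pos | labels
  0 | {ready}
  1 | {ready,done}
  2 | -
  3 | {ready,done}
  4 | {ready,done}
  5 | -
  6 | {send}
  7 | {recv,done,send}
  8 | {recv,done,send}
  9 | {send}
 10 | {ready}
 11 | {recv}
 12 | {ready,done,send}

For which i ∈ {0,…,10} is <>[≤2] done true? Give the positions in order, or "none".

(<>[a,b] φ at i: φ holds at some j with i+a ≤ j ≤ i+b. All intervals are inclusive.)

Evaluate at each i in [0,10]:
  i=0: ✓ (witness j=1)
  i=1: ✓ (witness j=1)
  i=2: ✓ (witness j=3)
  i=3: ✓ (witness j=3)
  i=4: ✓ (witness j=4)
  i=5: ✓ (witness j=7)
  i=6: ✓ (witness j=7)
  i=7: ✓ (witness j=7)
  i=8: ✓ (witness j=8)
  i=9: ✗ (none in [9,11])
  i=10: ✓ (witness j=12)

0, 1, 2, 3, 4, 5, 6, 7, 8, 10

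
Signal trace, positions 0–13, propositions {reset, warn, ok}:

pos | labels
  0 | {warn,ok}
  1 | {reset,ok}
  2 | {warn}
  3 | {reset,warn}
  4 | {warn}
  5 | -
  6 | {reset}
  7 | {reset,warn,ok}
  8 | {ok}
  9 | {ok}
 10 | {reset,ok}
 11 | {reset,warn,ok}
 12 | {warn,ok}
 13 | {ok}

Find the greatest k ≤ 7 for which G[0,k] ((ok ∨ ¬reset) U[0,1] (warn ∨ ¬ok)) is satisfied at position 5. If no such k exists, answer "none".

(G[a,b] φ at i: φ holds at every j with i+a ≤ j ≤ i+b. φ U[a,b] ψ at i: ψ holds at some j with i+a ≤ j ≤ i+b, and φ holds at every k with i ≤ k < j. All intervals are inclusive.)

2

((ok ∨ ¬reset) U[0,1] (warn ∨ ¬ok)) must hold from j=5 onward; find where it first fails.
  j=5: holds
  j=6: holds
  j=7: holds
  j=8: fails
Holds on [5,7], so largest k = 2.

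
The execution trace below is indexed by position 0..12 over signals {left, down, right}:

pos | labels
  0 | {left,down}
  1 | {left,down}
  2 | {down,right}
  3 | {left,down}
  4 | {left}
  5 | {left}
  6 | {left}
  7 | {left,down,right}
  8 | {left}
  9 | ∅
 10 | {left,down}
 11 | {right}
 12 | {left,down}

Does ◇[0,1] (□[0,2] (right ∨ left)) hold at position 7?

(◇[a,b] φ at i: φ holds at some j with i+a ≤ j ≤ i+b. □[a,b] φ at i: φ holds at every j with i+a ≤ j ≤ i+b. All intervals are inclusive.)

No

Check □[0,2] (right ∨ left) at each j in [7,8]:
  j=7: fails at 9
  j=8: fails at 9
No position in the window satisfies it → formula fails.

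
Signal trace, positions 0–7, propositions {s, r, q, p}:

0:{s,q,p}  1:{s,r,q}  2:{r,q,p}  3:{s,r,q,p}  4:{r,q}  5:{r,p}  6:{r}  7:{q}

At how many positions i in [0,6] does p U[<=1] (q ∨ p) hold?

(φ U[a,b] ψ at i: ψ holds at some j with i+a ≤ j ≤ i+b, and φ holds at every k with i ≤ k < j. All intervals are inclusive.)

6

Evaluate at each i in [0,6]:
  i=0: ✓ (rhs at j=0)
  i=1: ✓ (rhs at j=1)
  i=2: ✓ (rhs at j=2)
  i=3: ✓ (rhs at j=3)
  i=4: ✓ (rhs at j=4)
  i=5: ✓ (rhs at j=5)
  i=6: ✗ (lhs fails at k=6 before rhs at j=7)
Positions where it holds: {0, 1, 2, 3, 4, 5} → 6.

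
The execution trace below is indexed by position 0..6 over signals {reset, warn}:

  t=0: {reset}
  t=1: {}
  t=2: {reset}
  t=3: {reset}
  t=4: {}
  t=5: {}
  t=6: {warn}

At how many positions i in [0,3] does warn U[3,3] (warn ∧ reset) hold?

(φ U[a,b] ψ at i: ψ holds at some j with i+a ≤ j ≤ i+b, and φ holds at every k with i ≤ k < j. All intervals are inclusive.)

Evaluate at each i in [0,3]:
  i=0: ✗ (no rhs in [3,3])
  i=1: ✗ (no rhs in [4,4])
  i=2: ✗ (no rhs in [5,5])
  i=3: ✗ (no rhs in [6,6])
Positions where it holds: {} → 0.

0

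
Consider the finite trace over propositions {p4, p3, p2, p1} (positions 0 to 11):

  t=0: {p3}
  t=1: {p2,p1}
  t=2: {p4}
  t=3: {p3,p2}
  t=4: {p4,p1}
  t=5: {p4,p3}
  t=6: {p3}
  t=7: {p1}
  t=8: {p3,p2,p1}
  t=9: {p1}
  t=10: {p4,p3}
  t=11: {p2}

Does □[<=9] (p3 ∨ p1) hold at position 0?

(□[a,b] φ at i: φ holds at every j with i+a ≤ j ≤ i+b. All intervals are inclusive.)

No

Check (p3 ∨ p1) at every j in [0,9]:
  j=0: true
  j=1: true
  j=2: false
  j=3: true
  j=4: true
  j=5: true
  j=6: true
  j=7: true
  j=8: true
  j=9: true
Fails at j=2 → formula fails.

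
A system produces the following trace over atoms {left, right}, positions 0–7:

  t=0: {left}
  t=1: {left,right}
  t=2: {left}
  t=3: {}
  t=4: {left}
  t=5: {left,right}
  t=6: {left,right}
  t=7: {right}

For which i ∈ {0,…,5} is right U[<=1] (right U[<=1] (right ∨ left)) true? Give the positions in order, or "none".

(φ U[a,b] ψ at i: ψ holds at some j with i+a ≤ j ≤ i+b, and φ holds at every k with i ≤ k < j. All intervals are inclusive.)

0, 1, 2, 4, 5

Evaluate at each i in [0,5]:
  i=0: ✓ (rhs at j=0)
  i=1: ✓ (rhs at j=1)
  i=2: ✓ (rhs at j=2)
  i=3: ✗ (lhs fails at k=3 before rhs at j=4)
  i=4: ✓ (rhs at j=4)
  i=5: ✓ (rhs at j=5)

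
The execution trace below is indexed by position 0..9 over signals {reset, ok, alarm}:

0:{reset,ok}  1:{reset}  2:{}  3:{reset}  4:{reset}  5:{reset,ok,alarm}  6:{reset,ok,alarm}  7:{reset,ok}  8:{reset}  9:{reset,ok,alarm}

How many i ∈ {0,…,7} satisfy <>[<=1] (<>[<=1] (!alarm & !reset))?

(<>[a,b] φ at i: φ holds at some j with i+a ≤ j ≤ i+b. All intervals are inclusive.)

3

Evaluate at each i in [0,7]:
  i=0: ✓ (witness j=1)
  i=1: ✓ (witness j=1)
  i=2: ✓ (witness j=2)
  i=3: ✗ (none in [3,4])
  i=4: ✗ (none in [4,5])
  i=5: ✗ (none in [5,6])
  i=6: ✗ (none in [6,7])
  i=7: ✗ (none in [7,8])
Positions where it holds: {0, 1, 2} → 3.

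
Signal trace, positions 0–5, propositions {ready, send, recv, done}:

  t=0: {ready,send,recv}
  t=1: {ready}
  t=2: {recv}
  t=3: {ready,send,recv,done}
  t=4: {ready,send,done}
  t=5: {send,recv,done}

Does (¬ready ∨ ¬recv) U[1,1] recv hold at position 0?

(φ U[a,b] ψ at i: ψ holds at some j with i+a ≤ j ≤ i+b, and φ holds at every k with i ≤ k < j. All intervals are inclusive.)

False

Need some j in [1,1] with recv, and (¬ready ∨ ¬recv) at every k in [0,j-1].
  j=1: recv false.
No j in the window works → until fails.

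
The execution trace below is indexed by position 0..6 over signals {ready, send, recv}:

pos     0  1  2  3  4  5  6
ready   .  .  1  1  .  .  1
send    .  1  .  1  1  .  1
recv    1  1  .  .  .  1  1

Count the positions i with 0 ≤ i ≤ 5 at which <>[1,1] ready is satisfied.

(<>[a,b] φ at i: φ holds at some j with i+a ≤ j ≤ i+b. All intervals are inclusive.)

3

Evaluate at each i in [0,5]:
  i=0: ✗ (none in [1,1])
  i=1: ✓ (witness j=2)
  i=2: ✓ (witness j=3)
  i=3: ✗ (none in [4,4])
  i=4: ✗ (none in [5,5])
  i=5: ✓ (witness j=6)
Positions where it holds: {1, 2, 5} → 3.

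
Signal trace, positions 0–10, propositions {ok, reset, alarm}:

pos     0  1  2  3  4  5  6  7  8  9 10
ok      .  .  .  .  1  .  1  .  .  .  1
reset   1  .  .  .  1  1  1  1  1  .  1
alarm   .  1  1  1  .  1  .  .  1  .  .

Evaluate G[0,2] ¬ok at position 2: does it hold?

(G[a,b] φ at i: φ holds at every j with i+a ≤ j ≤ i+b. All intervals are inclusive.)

No

Check ¬ok at every j in [2,4]:
  j=2: true
  j=3: true
  j=4: false
Fails at j=4 → formula fails.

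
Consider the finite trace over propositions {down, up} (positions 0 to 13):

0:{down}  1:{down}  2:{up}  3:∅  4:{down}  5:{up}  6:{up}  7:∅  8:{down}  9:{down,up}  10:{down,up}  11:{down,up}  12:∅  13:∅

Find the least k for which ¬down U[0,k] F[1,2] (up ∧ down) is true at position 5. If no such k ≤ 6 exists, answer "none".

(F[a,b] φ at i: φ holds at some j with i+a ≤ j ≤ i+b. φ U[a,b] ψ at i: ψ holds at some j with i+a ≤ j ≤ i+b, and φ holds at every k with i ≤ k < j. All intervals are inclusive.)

Need earliest j ≥ 5 with F[1,2] (up ∧ down), and ¬down at every k in [5,j-1].
  j=5: rhs fails.
  j=6: rhs fails.
  j=7: rhs holds; lhs holds on [5,6]. k = 2.

2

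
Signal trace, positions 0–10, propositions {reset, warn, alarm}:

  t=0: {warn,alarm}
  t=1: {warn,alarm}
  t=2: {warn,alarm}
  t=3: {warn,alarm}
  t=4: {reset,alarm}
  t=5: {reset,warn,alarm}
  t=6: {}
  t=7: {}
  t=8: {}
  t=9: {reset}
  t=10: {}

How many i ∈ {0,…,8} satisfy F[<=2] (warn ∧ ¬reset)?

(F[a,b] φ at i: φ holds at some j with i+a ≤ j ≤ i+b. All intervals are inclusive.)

Evaluate at each i in [0,8]:
  i=0: ✓ (witness j=0)
  i=1: ✓ (witness j=1)
  i=2: ✓ (witness j=2)
  i=3: ✓ (witness j=3)
  i=4: ✗ (none in [4,6])
  i=5: ✗ (none in [5,7])
  i=6: ✗ (none in [6,8])
  i=7: ✗ (none in [7,9])
  i=8: ✗ (none in [8,10])
Positions where it holds: {0, 1, 2, 3} → 4.

4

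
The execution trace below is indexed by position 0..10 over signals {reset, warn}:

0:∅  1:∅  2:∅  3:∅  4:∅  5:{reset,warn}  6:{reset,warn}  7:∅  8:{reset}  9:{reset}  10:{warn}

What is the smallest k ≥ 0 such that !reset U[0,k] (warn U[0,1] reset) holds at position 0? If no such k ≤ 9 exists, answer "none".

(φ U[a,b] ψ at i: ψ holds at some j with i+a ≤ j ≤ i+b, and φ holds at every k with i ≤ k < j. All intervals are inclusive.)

5

Need earliest j ≥ 0 with (warn U[0,1] reset), and !reset at every k in [0,j-1].
  j=0: rhs fails.
  j=1: rhs fails.
  j=2: rhs fails.
  j=3: rhs fails.
  j=4: rhs fails.
  j=5: rhs holds; lhs holds on [0,4]. k = 5.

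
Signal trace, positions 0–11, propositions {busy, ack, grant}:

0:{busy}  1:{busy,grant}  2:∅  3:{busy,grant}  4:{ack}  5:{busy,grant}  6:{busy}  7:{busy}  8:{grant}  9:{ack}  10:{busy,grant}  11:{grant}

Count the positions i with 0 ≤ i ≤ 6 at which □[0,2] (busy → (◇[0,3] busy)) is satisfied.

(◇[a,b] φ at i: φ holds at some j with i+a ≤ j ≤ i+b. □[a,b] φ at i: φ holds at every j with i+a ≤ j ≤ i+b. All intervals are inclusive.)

7

Evaluate at each i in [0,6]:
  i=0: ✓ (all of [0,2])
  i=1: ✓ (all of [1,3])
  i=2: ✓ (all of [2,4])
  i=3: ✓ (all of [3,5])
  i=4: ✓ (all of [4,6])
  i=5: ✓ (all of [5,7])
  i=6: ✓ (all of [6,8])
Positions where it holds: {0, 1, 2, 3, 4, 5, 6} → 7.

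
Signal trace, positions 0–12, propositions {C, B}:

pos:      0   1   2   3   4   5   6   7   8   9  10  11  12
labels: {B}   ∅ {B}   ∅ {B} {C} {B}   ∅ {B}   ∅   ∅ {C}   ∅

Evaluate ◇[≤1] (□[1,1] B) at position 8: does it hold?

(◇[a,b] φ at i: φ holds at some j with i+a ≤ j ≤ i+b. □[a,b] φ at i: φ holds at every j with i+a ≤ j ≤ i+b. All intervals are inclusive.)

Check □[1,1] B at each j in [8,9]:
  j=8: fails at 9
  j=9: fails at 10
No position in the window satisfies it → formula fails.

No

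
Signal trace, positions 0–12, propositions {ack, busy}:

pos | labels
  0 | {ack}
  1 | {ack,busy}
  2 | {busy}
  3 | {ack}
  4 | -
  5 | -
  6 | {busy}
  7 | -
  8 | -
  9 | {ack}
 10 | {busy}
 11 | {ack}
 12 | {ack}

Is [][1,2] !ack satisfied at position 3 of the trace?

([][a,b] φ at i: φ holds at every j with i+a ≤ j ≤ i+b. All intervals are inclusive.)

Check !ack at every j in [4,5]:
  j=4: true
  j=5: true
All positions satisfy it → formula holds.

Holds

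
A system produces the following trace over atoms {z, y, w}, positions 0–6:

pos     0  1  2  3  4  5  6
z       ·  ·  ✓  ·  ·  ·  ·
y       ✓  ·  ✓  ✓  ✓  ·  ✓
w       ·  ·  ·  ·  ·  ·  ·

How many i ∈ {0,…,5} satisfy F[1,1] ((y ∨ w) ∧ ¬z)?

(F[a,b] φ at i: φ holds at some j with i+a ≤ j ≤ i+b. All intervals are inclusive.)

Evaluate at each i in [0,5]:
  i=0: ✗ (none in [1,1])
  i=1: ✗ (none in [2,2])
  i=2: ✓ (witness j=3)
  i=3: ✓ (witness j=4)
  i=4: ✗ (none in [5,5])
  i=5: ✓ (witness j=6)
Positions where it holds: {2, 3, 5} → 3.

3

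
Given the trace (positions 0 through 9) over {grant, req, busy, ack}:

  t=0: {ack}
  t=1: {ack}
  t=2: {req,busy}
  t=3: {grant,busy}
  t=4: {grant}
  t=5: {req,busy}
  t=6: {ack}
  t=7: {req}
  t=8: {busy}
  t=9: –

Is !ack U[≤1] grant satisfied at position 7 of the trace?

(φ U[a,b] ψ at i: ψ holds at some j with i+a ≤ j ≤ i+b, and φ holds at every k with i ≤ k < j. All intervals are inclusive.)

Does not hold

Need some j in [7,8] with grant, and !ack at every k in [7,j-1].
  j=7: grant false.
  j=8: grant false.
No j in the window works → until fails.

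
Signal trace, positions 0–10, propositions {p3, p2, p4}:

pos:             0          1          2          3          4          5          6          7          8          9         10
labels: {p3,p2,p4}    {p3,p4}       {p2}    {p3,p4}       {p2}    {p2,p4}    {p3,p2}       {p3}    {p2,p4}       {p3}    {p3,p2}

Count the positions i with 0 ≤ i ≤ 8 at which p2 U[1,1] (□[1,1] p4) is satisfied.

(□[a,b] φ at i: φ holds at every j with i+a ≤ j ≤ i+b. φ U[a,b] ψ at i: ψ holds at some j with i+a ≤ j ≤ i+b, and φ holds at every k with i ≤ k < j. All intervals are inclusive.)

Evaluate at each i in [0,8]:
  i=0: ✗ (no rhs in [1,1])
  i=1: ✗ (lhs fails at k=1 before rhs at j=2)
  i=2: ✗ (no rhs in [3,3])
  i=3: ✗ (lhs fails at k=3 before rhs at j=4)
  i=4: ✗ (no rhs in [5,5])
  i=5: ✗ (no rhs in [6,6])
  i=6: ✓ (rhs at j=7; lhs holds on [6,6])
  i=7: ✗ (no rhs in [8,8])
  i=8: ✗ (no rhs in [9,9])
Positions where it holds: {6} → 1.

1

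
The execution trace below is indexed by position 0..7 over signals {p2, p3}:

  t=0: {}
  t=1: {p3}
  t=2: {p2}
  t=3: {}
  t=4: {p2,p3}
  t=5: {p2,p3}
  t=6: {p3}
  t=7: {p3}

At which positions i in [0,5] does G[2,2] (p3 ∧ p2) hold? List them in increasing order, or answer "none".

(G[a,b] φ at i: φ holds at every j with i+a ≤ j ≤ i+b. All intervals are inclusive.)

Evaluate at each i in [0,5]:
  i=0: ✗ (fails at j=2)
  i=1: ✗ (fails at j=3)
  i=2: ✓ (all of [4,4])
  i=3: ✓ (all of [5,5])
  i=4: ✗ (fails at j=6)
  i=5: ✗ (fails at j=7)

2, 3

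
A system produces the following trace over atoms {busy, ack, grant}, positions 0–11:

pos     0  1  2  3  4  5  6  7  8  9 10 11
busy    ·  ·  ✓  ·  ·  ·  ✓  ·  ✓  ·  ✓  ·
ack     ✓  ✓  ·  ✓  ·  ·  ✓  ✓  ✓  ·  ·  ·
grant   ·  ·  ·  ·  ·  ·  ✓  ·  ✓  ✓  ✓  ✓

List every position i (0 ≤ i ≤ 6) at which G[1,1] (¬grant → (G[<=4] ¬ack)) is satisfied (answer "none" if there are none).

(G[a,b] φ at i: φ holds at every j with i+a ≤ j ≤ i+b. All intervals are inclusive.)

Evaluate at each i in [0,6]:
  i=0: ✗ (fails at j=1)
  i=1: ✗ (fails at j=2)
  i=2: ✗ (fails at j=3)
  i=3: ✗ (fails at j=4)
  i=4: ✗ (fails at j=5)
  i=5: ✓ (all of [6,6])
  i=6: ✗ (fails at j=7)

5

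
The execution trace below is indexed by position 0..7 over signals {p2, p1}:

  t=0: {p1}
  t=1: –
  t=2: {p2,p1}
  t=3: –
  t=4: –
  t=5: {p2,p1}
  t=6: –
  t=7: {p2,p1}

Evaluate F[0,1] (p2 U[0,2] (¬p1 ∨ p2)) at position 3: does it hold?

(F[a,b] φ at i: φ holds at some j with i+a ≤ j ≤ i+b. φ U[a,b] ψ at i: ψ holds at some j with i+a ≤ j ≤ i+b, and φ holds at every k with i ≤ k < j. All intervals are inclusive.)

True

Check (p2 U[0,2] (¬p1 ∨ p2)) at each j in [3,4]:
  j=3: holds
  j=4: holds
Found at j=3 → formula holds.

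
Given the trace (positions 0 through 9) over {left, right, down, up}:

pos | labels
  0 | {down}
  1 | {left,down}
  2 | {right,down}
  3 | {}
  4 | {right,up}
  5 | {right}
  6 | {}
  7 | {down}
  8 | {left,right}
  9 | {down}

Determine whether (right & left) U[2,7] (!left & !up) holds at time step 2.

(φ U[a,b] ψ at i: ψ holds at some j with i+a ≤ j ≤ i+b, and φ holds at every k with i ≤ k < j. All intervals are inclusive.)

Does not hold

Need some j in [4,9] with (!left & !up), and (right & left) at every k in [2,j-1].
  j=4: (!left & !up) false.
  j=5: (!left & !up) holds, but (right & left) fails at k=2 → not this j.
  j=6: (!left & !up) holds, but (right & left) fails at k=2 → not this j.
  j=7: (!left & !up) holds, but (right & left) fails at k=2 → not this j.
  j=8: (!left & !up) false.
  j=9: (!left & !up) holds, but (right & left) fails at k=2 → not this j.
No j in the window works → until fails.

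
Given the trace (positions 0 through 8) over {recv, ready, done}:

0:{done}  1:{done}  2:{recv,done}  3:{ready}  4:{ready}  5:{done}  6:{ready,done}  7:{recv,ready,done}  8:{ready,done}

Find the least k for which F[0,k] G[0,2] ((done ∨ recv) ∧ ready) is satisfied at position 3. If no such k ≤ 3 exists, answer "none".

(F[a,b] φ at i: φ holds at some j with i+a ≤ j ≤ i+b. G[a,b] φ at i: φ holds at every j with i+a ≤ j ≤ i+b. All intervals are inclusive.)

Scan j = 3,4,… for G[0,2] ((done ∨ recv) ∧ ready):
  j=3: fails
  j=4: fails
  j=5: fails
  j=6: holds
First hit at j=6, so smallest k = 6-3 = 3.

3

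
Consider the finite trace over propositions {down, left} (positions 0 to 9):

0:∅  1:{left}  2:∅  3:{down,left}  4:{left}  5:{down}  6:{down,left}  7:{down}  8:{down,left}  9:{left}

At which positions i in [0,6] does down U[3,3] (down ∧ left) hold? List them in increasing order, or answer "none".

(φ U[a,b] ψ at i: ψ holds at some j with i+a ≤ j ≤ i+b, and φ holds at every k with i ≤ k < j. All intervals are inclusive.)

Evaluate at each i in [0,6]:
  i=0: ✗ (lhs fails at k=0 before rhs at j=3)
  i=1: ✗ (no rhs in [4,4])
  i=2: ✗ (no rhs in [5,5])
  i=3: ✗ (lhs fails at k=4 before rhs at j=6)
  i=4: ✗ (no rhs in [7,7])
  i=5: ✓ (rhs at j=8; lhs holds on [5,7])
  i=6: ✗ (no rhs in [9,9])

5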